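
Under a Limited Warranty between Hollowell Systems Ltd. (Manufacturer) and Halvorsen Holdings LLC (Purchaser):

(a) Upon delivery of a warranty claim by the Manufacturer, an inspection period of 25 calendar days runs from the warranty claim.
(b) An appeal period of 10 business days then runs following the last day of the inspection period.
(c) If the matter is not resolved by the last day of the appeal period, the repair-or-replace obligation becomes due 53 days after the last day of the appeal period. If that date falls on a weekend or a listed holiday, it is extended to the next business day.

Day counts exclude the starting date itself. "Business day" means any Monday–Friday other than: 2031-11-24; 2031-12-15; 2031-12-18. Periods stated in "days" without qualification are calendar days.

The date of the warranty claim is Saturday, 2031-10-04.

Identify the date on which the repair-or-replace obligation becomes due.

2032-01-05

Adding 25 calendar days to 2031-10-04 gives 2031-10-29, which is the last day of the inspection period.
The last day of the appeal period: 10 business days after Wednesday, 2031-10-29, skipping weekends — Oct 30, Oct 31, Nov 3, Nov 4, Nov 5, Nov 6, Nov 7, Nov 10, Nov 11, Nov 12 — lands on Wednesday, 2031-11-12.
The date on which the repair-or-replace obligation becomes due: 53 calendar days after 2031-11-12 is 2032-01-04. That falls on a Sunday, so it rolls to the next business day, Monday, 2032-01-05.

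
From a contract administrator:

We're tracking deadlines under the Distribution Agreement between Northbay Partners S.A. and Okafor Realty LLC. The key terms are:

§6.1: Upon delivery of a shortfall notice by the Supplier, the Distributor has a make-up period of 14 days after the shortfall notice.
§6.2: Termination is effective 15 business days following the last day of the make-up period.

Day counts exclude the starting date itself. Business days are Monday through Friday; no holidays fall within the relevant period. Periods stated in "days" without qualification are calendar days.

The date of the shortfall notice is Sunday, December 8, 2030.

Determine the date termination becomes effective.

Adding 14 calendar days to December 8, 2030 gives December 22, 2030, which is the last day of the make-up period.
The date termination becomes effective: counting 15 business days from Sunday, December 22, 2030 (Dec 23, Dec 24, Dec 25, Dec 26, …, Jan 8, Jan 9, Jan 10, skipping weekends) reaches Friday, January 10, 2031.

January 10, 2031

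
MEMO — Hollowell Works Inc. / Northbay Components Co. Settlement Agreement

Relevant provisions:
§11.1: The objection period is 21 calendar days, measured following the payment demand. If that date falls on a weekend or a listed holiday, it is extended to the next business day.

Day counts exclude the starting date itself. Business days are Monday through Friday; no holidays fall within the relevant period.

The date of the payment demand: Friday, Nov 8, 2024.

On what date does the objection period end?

Nov 29, 2024

The last day of the objection period: Nov 8, 2024 + 21 days = Nov 29, 2024. Nov 29, 2024 is a Friday, so no roll-forward applies.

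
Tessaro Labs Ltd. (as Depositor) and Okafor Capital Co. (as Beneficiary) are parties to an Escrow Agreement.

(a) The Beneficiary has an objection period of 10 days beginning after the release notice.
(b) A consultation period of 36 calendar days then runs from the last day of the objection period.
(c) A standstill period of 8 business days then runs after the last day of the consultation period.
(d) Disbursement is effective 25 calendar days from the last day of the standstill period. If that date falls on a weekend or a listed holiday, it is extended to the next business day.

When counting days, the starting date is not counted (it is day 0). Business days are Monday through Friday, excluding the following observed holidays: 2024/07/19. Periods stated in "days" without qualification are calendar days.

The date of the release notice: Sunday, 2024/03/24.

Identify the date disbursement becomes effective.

2024/06/17

Adding 10 calendar days to 2024/03/24 gives 2024/04/03, which is the last day of the objection period.
The last day of the consultation period: 36 calendar days after 2024/04/03 is 2024/05/09.
The last day of the standstill period: counting 8 business days from Thursday, 2024/05/09 (May 10, May 13, May 14, May 15, May 16, May 17, May 20, May 21, skipping weekends) reaches Tuesday, 2024/05/21.
The date disbursement becomes effective: 2024/05/21 + 25 days = 2024/06/15. That falls on a Saturday, so it rolls to the next business day, Monday, 2024/06/17.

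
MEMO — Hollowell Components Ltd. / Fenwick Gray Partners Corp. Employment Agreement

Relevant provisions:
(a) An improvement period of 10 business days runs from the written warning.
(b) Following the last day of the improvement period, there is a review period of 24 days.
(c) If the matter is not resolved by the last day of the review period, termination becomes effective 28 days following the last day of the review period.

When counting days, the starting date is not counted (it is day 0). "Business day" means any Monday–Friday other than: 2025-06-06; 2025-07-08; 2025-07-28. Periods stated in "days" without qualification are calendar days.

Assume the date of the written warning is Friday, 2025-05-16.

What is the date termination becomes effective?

The last day of the improvement period: 10 business days after Friday, 2025-05-16, skipping weekends — May 19, May 20, May 21, May 22, May 23, May 26, May 27, May 28, May 29, May 30 — lands on Friday, 2025-05-30.
Adding 24 calendar days to 2025-05-30 gives 2025-06-23, which is the last day of the review period.
Adding 28 calendar days to 2025-06-23 gives 2025-07-21, which is the date termination becomes effective.

2025-07-21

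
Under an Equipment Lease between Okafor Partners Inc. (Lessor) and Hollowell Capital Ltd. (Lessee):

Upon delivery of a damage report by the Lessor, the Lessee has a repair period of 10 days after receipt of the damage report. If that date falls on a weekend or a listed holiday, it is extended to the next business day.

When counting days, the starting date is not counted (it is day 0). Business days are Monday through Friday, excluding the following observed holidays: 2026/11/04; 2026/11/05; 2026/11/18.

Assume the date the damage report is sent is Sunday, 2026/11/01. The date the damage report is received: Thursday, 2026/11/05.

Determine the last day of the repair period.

2026/11/16

The last day of the repair period: 10 calendar days after 2026/11/05 is 2026/11/15. That falls on a Sunday, so it rolls to the next business day, Monday, 2026/11/16.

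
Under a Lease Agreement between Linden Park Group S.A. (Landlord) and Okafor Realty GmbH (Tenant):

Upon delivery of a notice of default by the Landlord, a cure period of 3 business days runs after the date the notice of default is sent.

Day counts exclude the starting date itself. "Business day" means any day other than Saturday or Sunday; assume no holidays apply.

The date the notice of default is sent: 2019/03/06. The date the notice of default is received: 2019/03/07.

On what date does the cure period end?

2019/03/11

From Wednesday, 2019/03/06, 3 business days (Mar 7, Mar 8, Mar 11, skipping weekends) brings us to Monday, 2019/03/11, which is the last day of the cure period.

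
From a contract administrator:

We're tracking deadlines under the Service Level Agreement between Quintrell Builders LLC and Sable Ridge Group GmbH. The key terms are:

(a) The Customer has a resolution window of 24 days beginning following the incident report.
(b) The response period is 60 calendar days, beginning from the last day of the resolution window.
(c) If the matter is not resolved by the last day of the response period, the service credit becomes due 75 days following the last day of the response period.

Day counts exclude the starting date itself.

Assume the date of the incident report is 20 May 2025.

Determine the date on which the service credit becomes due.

26 October 2025

The last day of the resolution window: 20 May 2025 + 24 days = 13 June 2025.
The last day of the response period: 13 June 2025 + 60 days = 12 August 2025.
The date on which the service credit becomes due: 12 August 2025 + 75 days = 26 October 2025.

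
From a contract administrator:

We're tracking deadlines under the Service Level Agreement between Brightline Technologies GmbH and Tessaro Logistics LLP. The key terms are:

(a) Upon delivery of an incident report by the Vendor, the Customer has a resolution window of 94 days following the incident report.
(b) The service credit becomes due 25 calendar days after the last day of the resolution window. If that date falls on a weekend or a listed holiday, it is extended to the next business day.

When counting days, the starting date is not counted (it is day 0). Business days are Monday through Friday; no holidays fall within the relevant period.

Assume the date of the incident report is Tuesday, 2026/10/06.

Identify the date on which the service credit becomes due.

The last day of the resolution window: 2026/10/06 + 94 days = 2027/01/08.
The date on which the service credit becomes due: 2027/01/08 + 25 days = 2027/02/02. 2027/02/02 is a Tuesday, so no roll-forward applies.

2027/02/02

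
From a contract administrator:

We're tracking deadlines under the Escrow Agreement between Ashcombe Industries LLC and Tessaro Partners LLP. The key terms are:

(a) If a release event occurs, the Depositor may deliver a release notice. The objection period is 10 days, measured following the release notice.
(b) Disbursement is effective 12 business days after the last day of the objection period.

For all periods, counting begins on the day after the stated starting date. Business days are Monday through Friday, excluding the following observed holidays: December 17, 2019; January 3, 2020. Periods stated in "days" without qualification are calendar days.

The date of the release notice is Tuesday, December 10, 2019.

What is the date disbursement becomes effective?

January 8, 2020

The last day of the objection period: 10 calendar days after December 10, 2019 is December 20, 2019.
The date disbursement becomes effective: 12 business days after Friday, December 20, 2019, skipping weekends and the listed holiday on Jan 3 — Dec 23, Dec 24, Dec 25, Dec 26, …, Jan 6, Jan 7, Jan 8 — lands on Wednesday, January 8, 2020.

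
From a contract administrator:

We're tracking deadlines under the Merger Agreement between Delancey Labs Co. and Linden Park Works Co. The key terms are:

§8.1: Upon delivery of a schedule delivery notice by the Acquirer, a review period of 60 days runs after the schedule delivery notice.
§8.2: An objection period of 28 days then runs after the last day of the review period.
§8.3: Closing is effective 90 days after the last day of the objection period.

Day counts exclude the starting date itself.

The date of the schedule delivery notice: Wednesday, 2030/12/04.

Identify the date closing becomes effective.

The last day of the review period: 60 calendar days after 2030/12/04 is 2031/02/02.
Adding 28 calendar days to 2031/02/02 gives 2031/03/02, which is the last day of the objection period.
The date closing becomes effective: 90 calendar days after 2031/03/02 is 2031/05/31.

2031/05/31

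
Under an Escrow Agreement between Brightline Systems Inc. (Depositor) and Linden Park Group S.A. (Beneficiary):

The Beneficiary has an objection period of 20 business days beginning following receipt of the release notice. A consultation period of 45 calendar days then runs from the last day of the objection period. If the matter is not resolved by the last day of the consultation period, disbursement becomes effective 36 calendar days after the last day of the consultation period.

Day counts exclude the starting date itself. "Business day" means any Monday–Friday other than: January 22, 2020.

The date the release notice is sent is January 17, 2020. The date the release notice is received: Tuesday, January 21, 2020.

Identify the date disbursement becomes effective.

The last day of the objection period: counting 20 business days from Tuesday, January 21, 2020 (Jan 23, Jan 24, Jan 27, Jan 28, …, Feb 17, Feb 18, Feb 19, skipping weekends and the listed holiday on Jan 22) reaches Wednesday, February 19, 2020.
Adding 45 calendar days to February 19, 2020 gives April 4, 2020, which is the last day of the consultation period.
The date disbursement becomes effective: 36 calendar days after April 4, 2020 is May 10, 2020.

May 10, 2020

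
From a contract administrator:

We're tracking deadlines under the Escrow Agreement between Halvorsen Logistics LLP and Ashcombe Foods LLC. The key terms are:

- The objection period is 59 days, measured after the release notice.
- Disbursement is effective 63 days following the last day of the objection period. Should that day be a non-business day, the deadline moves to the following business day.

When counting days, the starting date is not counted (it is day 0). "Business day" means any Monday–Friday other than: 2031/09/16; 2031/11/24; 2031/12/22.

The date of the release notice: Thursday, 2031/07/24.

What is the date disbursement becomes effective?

The last day of the objection period: 2031/07/24 + 59 days = 2031/09/21.
The date disbursement becomes effective: 2031/09/21 + 63 days = 2031/11/23. That falls on a Sunday, so it rolls to the next business day, Tuesday, 2031/11/25.

2031/11/25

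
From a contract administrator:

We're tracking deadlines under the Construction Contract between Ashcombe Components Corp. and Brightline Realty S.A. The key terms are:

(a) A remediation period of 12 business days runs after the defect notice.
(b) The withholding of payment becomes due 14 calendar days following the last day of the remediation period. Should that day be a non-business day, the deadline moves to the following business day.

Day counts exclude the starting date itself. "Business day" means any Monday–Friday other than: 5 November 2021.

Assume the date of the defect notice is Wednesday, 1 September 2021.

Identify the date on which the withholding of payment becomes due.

From Wednesday, 1 September 2021, 12 business days (Sep 2, Sep 3, Sep 6, Sep 7, …, Sep 15, Sep 16, Sep 17, skipping weekends) brings us to Friday, 17 September 2021, which is the last day of the remediation period.
Adding 14 calendar days to 17 September 2021 gives 1 October 2021, which is the date on which the withholding of payment becomes due. 1 October 2021 is a Friday and is not a listed holiday, so no roll-forward applies.

1 October 2021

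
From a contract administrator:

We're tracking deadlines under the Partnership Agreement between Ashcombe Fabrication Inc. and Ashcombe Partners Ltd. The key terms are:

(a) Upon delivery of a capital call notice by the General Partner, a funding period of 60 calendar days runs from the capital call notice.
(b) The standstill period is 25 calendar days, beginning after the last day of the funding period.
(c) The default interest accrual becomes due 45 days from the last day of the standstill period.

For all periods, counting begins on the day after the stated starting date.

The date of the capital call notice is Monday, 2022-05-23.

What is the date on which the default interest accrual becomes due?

2022-09-30

The last day of the funding period: 60 calendar days after 2022-05-23 is 2022-07-22.
Adding 25 calendar days to 2022-07-22 gives 2022-08-16, which is the last day of the standstill period.
The date on which the default interest accrual becomes due: 2022-08-16 + 45 days = 2022-09-30.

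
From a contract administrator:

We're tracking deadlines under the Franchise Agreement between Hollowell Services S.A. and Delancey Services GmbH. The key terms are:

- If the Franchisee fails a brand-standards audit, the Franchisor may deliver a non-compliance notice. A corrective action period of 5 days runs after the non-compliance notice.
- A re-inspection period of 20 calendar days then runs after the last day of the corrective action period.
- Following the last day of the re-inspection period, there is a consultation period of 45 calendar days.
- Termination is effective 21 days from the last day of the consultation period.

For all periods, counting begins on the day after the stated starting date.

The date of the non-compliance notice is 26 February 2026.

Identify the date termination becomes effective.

The last day of the corrective action period: 5 calendar days after 26 February 2026 is 3 March 2026.
Adding 20 calendar days to 3 March 2026 gives 23 March 2026, which is the last day of the re-inspection period.
The last day of the consultation period: 23 March 2026 + 45 days = 7 May 2026.
Adding 21 calendar days to 7 May 2026 gives 28 May 2026, which is the date termination becomes effective.

28 May 2026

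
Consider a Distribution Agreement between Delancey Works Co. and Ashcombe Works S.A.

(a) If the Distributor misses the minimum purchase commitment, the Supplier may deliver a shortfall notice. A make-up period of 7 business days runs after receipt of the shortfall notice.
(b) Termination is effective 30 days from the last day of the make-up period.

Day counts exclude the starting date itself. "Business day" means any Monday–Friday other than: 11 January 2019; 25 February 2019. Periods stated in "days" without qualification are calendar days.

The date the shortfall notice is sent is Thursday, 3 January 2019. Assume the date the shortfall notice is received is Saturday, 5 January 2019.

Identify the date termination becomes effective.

15 February 2019

The last day of the make-up period: counting 7 business days from Saturday, 5 January 2019 (Jan 7, Jan 8, Jan 9, Jan 10, Jan 14, Jan 15, Jan 16, skipping weekends and the listed holiday on Jan 11) reaches Wednesday, 16 January 2019.
The date termination becomes effective: 16 January 2019 + 30 days = 15 February 2019.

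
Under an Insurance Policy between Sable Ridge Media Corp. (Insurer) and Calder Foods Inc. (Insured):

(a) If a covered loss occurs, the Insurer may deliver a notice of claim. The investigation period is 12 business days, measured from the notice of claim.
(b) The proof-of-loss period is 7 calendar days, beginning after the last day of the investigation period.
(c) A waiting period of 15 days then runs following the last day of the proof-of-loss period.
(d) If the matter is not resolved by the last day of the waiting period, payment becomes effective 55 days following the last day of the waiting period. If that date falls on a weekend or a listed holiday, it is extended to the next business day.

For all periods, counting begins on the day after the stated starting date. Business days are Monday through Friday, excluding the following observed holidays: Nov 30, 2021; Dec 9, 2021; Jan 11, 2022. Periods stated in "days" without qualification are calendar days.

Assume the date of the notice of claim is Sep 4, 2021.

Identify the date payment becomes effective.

From Saturday, Sep 4, 2021, 12 business days (Sep 6, Sep 7, Sep 8, Sep 9, …, Sep 17, Sep 20, Sep 21, skipping weekends) brings us to Tuesday, Sep 21, 2021, which is the last day of the investigation period.
Adding 7 calendar days to Sep 21, 2021 gives Sep 28, 2021, which is the last day of the proof-of-loss period.
The last day of the waiting period: Sep 28, 2021 + 15 days = Oct 13, 2021.
The date payment becomes effective: 55 calendar days after Oct 13, 2021 is Dec 7, 2021. Dec 7, 2021 is a Tuesday and is not a listed holiday, so no roll-forward applies.

Dec 7, 2021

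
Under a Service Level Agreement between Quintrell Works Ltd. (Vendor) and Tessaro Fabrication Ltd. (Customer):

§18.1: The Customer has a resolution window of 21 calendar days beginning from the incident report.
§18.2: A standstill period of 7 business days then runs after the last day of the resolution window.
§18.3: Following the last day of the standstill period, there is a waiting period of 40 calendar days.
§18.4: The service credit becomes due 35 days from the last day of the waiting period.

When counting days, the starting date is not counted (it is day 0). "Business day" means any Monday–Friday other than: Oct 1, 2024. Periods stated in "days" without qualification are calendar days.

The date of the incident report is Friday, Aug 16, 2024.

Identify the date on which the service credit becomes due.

Adding 21 calendar days to Aug 16, 2024 gives Sep 6, 2024, which is the last day of the resolution window.
The last day of the standstill period: 7 business days after Friday, Sep 6, 2024, skipping weekends — Sep 9, Sep 10, Sep 11, Sep 12, Sep 13, Sep 16, Sep 17 — lands on Tuesday, Sep 17, 2024.
The last day of the waiting period: 40 calendar days after Sep 17, 2024 is Oct 27, 2024.
The date on which the service credit becomes due: Oct 27, 2024 + 35 days = Dec 1, 2024.

Dec 1, 2024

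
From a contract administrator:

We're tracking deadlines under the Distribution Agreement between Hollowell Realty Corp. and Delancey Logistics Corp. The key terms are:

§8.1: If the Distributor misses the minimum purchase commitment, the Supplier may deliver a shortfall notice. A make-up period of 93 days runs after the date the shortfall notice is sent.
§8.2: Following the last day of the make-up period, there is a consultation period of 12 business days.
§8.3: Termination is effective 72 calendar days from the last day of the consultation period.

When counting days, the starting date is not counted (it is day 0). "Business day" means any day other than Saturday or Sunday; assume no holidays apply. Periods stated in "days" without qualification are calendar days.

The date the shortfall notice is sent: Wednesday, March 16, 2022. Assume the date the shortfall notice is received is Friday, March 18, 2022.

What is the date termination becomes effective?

The last day of the make-up period: 93 calendar days after March 16, 2022 is June 17, 2022.
From Friday, June 17, 2022, 12 business days (Jun 20, Jun 21, Jun 22, Jun 23, …, Jul 1, Jul 4, Jul 5, skipping weekends) brings us to Tuesday, July 5, 2022, which is the last day of the consultation period.
Adding 72 calendar days to July 5, 2022 gives September 15, 2022, which is the date termination becomes effective.

September 15, 2022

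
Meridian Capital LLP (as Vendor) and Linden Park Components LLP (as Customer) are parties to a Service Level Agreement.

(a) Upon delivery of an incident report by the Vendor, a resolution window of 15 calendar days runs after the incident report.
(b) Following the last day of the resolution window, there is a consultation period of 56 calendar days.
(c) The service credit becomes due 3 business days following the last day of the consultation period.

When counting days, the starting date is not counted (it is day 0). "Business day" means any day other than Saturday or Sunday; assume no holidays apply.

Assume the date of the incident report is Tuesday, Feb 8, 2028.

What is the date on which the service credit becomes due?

Apr 24, 2028

The last day of the resolution window: Feb 8, 2028 + 15 days = Feb 23, 2028.
The last day of the consultation period: 56 calendar days after Feb 23, 2028 is Apr 19, 2028.
From Wednesday, Apr 19, 2028, 3 business days (Apr 20, Apr 21, Apr 24, skipping weekends) brings us to Monday, Apr 24, 2028, which is the date on which the service credit becomes due.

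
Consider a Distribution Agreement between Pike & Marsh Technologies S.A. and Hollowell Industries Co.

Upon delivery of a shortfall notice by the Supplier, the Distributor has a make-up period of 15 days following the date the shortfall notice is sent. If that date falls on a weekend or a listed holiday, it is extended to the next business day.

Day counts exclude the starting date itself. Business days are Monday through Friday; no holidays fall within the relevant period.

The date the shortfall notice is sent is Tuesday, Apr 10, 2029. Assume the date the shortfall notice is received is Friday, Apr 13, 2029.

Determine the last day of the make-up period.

Apr 25, 2029

The last day of the make-up period: 15 calendar days after Apr 10, 2029 is Apr 25, 2029. Apr 25, 2029 is a Wednesday, so no roll-forward applies.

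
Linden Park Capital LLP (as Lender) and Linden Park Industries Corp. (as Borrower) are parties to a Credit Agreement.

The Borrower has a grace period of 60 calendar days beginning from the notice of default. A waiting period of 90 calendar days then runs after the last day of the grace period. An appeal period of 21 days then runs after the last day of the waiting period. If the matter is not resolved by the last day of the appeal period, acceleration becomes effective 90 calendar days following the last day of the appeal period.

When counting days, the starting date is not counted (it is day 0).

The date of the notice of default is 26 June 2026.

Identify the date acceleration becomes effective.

The last day of the grace period: 26 June 2026 + 60 days = 25 August 2026.
The last day of the waiting period: 90 calendar days after 25 August 2026 is 23 November 2026.
Adding 21 calendar days to 23 November 2026 gives 14 December 2026, which is the last day of the appeal period.
The date acceleration becomes effective: 90 calendar days after 14 December 2026 is 14 March 2027.

14 March 2027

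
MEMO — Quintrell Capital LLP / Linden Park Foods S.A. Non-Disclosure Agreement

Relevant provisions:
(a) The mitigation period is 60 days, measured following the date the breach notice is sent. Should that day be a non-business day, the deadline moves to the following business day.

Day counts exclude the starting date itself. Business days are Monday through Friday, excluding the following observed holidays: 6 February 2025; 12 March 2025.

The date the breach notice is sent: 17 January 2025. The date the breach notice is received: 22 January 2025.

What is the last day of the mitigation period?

18 March 2025

The last day of the mitigation period: 60 calendar days after 17 January 2025 is 18 March 2025. 18 March 2025 is a Tuesday and is not a listed holiday, so no roll-forward applies.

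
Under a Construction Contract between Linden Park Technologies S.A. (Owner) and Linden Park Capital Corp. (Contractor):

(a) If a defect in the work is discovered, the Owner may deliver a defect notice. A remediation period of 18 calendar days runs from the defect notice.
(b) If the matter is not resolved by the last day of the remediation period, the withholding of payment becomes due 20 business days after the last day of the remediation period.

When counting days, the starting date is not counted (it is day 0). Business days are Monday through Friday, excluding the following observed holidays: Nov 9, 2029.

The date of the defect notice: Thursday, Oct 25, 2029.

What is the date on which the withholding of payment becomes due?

Dec 10, 2029

Adding 18 calendar days to Oct 25, 2029 gives Nov 12, 2029, which is the last day of the remediation period.
The date on which the withholding of payment becomes due: counting 20 business days from Monday, Nov 12, 2029 (Nov 13, Nov 14, Nov 15, Nov 16, …, Dec 6, Dec 7, Dec 10, skipping weekends) reaches Monday, Dec 10, 2029.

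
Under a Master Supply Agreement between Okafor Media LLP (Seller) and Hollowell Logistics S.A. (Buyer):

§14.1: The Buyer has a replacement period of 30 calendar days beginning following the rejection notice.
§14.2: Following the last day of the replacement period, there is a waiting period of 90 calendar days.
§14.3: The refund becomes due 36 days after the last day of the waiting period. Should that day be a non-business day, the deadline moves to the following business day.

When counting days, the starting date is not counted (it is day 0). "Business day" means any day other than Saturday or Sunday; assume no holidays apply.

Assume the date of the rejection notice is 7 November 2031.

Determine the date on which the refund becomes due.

12 April 2032

Adding 30 calendar days to 7 November 2031 gives 7 December 2031, which is the last day of the replacement period.
Adding 90 calendar days to 7 December 2031 gives 6 March 2032, which is the last day of the waiting period.
The date on which the refund becomes due: 6 March 2032 + 36 days = 11 April 2032. That falls on a Sunday, so it rolls to the next business day, Monday, 12 April 2032.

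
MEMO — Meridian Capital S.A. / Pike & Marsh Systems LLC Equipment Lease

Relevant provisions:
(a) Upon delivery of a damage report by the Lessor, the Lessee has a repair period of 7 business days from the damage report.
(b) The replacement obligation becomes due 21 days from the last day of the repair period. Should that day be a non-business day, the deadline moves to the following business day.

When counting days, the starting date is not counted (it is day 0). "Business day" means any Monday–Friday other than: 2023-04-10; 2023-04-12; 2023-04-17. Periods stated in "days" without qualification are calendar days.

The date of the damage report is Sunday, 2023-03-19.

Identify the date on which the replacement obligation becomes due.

2023-04-18

From Sunday, 2023-03-19, 7 business days (Mar 20, Mar 21, Mar 22, Mar 23, Mar 24, Mar 27, Mar 28, skipping weekends) brings us to Tuesday, 2023-03-28, which is the last day of the repair period.
Adding 21 calendar days to 2023-03-28 gives 2023-04-18, which is the date on which the replacement obligation becomes due. 2023-04-18 is a Tuesday and is not a listed holiday, so no roll-forward applies.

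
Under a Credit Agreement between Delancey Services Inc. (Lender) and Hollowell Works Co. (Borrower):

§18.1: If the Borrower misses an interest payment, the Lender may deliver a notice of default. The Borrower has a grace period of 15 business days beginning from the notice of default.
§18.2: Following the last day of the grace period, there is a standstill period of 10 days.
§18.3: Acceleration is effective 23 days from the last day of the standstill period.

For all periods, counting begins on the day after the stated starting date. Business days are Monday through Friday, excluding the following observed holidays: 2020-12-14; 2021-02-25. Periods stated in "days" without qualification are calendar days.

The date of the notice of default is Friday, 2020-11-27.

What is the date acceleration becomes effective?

The last day of the grace period: 15 business days after Friday, 2020-11-27, skipping weekends and the listed holiday on Dec 14 — Nov 30, Dec 1, Dec 2, Dec 3, …, Dec 17, Dec 18, Dec 21 — lands on Monday, 2020-12-21.
Adding 10 calendar days to 2020-12-21 gives 2020-12-31, which is the last day of the standstill period.
Adding 23 calendar days to 2020-12-31 gives 2021-01-23, which is the date acceleration becomes effective.

2021-01-23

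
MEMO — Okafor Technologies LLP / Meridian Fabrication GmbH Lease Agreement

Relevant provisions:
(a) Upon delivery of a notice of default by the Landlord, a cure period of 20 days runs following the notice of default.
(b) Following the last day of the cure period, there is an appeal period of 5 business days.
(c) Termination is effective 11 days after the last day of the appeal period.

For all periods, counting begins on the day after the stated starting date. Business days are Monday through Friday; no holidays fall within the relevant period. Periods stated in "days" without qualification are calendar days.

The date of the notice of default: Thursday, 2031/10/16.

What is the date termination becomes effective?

2031/11/23

Adding 20 calendar days to 2031/10/16 gives 2031/11/05, which is the last day of the cure period.
From Wednesday, 2031/11/05, 5 business days (Nov 6, Nov 7, Nov 10, Nov 11, Nov 12, skipping weekends) brings us to Wednesday, 2031/11/12, which is the last day of the appeal period.
Adding 11 calendar days to 2031/11/12 gives 2031/11/23, which is the date termination becomes effective.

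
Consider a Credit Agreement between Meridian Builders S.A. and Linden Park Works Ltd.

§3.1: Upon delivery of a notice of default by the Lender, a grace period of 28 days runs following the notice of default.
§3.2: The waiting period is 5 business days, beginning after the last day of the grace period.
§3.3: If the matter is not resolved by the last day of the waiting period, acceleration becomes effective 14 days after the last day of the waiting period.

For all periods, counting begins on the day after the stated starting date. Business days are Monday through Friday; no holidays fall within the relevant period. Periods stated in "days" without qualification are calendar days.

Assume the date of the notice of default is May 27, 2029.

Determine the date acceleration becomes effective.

The last day of the grace period: May 27, 2029 + 28 days = Jun 24, 2029.
From Sunday, Jun 24, 2029, 5 business days (Jun 25, Jun 26, Jun 27, Jun 28, Jun 29, skipping weekends) brings us to Friday, Jun 29, 2029, which is the last day of the waiting period.
Adding 14 calendar days to Jun 29, 2029 gives Jul 13, 2029, which is the date acceleration becomes effective.

Jul 13, 2029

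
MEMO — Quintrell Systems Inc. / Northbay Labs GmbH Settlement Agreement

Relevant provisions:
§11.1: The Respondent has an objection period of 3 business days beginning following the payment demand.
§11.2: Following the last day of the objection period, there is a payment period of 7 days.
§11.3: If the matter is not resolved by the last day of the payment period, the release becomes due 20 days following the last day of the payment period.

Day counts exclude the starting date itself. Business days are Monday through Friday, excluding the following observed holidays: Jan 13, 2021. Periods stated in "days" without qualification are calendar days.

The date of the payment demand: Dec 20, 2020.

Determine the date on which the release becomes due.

The last day of the objection period: 3 business days after Sunday, Dec 20, 2020, skipping weekends — Dec 21, Dec 22, Dec 23 — lands on Wednesday, Dec 23, 2020.
Adding 7 calendar days to Dec 23, 2020 gives Dec 30, 2020, which is the last day of the payment period.
Adding 20 calendar days to Dec 30, 2020 gives Jan 19, 2021, which is the date on which the release becomes due.

Jan 19, 2021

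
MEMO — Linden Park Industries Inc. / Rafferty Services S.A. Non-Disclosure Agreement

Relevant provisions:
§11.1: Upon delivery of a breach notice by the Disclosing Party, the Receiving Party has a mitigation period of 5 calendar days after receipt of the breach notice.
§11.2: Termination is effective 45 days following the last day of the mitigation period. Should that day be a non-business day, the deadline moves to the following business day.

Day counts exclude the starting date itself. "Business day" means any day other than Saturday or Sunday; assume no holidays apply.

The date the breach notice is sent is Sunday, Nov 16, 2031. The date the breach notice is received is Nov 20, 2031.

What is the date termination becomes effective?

The last day of the mitigation period: Nov 20, 2031 + 5 days = Nov 25, 2031.
Adding 45 calendar days to Nov 25, 2031 gives Jan 9, 2032, which is the date termination becomes effective. Jan 9, 2032 is a Friday, so no roll-forward applies.

Jan 9, 2032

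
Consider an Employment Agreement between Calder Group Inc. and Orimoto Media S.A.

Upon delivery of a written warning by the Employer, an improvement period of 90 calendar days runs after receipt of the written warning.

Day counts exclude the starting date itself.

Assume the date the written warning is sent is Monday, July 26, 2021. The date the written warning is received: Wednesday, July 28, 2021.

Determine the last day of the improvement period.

Adding 90 calendar days to July 28, 2021 gives October 26, 2021, which is the last day of the improvement period.

October 26, 2021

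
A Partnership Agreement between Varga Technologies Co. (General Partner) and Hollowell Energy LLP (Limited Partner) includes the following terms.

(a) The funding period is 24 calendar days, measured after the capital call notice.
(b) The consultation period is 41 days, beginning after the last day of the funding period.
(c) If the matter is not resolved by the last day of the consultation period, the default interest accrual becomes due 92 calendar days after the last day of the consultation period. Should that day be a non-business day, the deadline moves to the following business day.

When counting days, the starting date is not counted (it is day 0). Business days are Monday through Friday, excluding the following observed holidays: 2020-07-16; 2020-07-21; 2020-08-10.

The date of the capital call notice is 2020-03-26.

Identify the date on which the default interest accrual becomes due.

The last day of the funding period: 24 calendar days after 2020-03-26 is 2020-04-19.
Adding 41 calendar days to 2020-04-19 gives 2020-05-30, which is the last day of the consultation period.
Adding 92 calendar days to 2020-05-30 gives 2020-08-30, which is the date on which the default interest accrual becomes due. That falls on a Sunday, so it rolls to the next business day, Monday, 2020-08-31.

2020-08-31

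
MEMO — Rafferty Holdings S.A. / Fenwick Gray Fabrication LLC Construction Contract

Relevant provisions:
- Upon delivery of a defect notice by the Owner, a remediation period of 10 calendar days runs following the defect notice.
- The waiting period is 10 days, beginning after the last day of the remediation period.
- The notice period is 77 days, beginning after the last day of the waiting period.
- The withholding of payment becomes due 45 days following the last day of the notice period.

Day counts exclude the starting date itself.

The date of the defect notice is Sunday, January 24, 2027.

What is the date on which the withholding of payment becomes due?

Adding 10 calendar days to January 24, 2027 gives February 3, 2027, which is the last day of the remediation period.
The last day of the waiting period: 10 calendar days after February 3, 2027 is February 13, 2027.
The last day of the notice period: 77 calendar days after February 13, 2027 is May 1, 2027.
Adding 45 calendar days to May 1, 2027 gives June 15, 2027, which is the date on which the withholding of payment becomes due.

June 15, 2027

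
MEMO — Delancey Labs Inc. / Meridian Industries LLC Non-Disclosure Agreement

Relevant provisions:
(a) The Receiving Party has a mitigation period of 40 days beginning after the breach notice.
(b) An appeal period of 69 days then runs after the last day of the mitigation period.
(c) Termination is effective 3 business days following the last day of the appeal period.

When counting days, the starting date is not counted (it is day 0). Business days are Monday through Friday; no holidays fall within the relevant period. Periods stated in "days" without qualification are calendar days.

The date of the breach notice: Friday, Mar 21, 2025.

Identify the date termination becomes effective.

The last day of the mitigation period: 40 calendar days after Mar 21, 2025 is Apr 30, 2025.
The last day of the appeal period: 69 calendar days after Apr 30, 2025 is Jul 8, 2025.
From Tuesday, Jul 8, 2025, 3 business days (Jul 9, Jul 10, Jul 11, skipping weekends) brings us to Friday, Jul 11, 2025, which is the date termination becomes effective.

Jul 11, 2025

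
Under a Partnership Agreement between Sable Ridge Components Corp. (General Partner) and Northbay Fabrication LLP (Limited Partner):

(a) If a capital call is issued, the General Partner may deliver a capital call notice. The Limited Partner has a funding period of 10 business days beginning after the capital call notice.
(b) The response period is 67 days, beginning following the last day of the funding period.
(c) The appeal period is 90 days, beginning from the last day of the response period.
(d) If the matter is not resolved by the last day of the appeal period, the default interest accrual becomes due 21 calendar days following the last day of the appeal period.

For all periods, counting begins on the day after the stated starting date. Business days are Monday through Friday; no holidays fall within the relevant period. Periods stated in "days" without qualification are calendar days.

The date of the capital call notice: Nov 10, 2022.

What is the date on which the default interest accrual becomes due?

From Thursday, Nov 10, 2022, 10 business days (Nov 11, Nov 14, Nov 15, Nov 16, Nov 17, Nov 18, Nov 21, Nov 22, Nov 23, Nov 24, skipping weekends) brings us to Thursday, Nov 24, 2022, which is the last day of the funding period.
The last day of the response period: Nov 24, 2022 + 67 days = Jan 30, 2023.
The last day of the appeal period: 90 calendar days after Jan 30, 2023 is Apr 30, 2023.
Adding 21 calendar days to Apr 30, 2023 gives May 21, 2023, which is the date on which the default interest accrual becomes due.

May 21, 2023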